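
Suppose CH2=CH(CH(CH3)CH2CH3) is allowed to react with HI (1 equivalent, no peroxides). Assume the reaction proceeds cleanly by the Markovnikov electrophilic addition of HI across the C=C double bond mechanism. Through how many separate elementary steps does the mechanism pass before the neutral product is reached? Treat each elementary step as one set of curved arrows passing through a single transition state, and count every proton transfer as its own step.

3

Step 1: Protonation of the alkene by HI: the π bond acts as the nucleophile and picks up H⁺, giving the more stable (Markovnikov) secondary carbocation. The H–I bond breaks heterolytically, releasing I⁻.
Step 2: Carbocation rearrangement: a 1,2-hydride shift from the adjacent sec-butyl carbon converts the initially-formed secondary cation into the more stable tertiary cation.
Step 3: I⁻ captures the cation: a lone pair on I⁻ fills the empty p orbital, producing the alkyl halide product.
Total: 3 elementary steps.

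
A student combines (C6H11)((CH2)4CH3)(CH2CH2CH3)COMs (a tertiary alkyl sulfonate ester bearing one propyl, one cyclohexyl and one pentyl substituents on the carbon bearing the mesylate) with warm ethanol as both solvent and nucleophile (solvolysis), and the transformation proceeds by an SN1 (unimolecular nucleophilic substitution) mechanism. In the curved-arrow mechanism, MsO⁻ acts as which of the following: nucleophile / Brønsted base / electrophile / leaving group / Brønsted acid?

leaving group

Step 1: Rate-determining heterolysis of the C–O bond gives MsO⁻ and a tertiary carbocation.
MsO⁻ departs with both electrons of the breaking σ-bond — that is the definition of a leaving group.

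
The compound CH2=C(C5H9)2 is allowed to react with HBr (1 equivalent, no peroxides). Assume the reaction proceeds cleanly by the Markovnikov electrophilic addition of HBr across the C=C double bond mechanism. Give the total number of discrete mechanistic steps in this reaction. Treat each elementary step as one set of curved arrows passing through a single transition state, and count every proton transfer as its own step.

Step 1: Protonation of the alkene by HBr: the π bond acts as the nucleophile and picks up H⁺, giving the more stable (Markovnikov) tertiary carbocation. The H–Br bond breaks heterolytically, releasing Br⁻.
(No 1,2-shift: no single shift to an adjacent carbon would give a more stable cation.)
Step 2: Nucleophilic attack by Br⁻ on the carbocation completes the addition, giving R–Br.
Total: 2 elementary steps.

2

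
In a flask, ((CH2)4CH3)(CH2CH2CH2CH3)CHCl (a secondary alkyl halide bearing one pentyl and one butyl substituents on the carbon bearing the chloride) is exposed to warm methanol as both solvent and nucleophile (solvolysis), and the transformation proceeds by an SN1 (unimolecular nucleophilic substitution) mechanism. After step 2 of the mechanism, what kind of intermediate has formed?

Step 1: The C–Cl bond breaks with both electrons going to the chloride; Cl⁻ leaves and a secondary carbocation remains.
Step 2: CH3OH donates an oxygen lone pair into the empty p orbital of the cation, giving a protonated ether (an oxonium ion).
After step 2 the species present is an oxonium ion.

oxonium ion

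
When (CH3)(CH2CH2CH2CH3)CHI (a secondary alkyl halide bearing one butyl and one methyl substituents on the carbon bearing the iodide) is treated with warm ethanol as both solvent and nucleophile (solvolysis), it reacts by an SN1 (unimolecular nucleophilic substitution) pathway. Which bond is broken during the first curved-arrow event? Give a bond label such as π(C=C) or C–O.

Step 1: Unassisted departure of I⁻ (taking the C–I bonding pair) generates a secondary carbocation.
The bond broken in this step is the C–I bond.

C–I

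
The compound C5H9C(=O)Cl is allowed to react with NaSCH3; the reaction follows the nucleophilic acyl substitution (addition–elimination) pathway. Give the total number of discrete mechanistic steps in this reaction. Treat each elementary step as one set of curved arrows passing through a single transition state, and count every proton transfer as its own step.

2

Step 1: CH3S⁻ adds to the carbonyl carbon; the C=O π electrons shift onto oxygen and a tetrahedral alkoxide intermediate forms.
Step 2: Elimination step: re-formation of the carbonyl π bond drives out Cl⁻, giving the new acyl compound.
Total: 2 elementary steps.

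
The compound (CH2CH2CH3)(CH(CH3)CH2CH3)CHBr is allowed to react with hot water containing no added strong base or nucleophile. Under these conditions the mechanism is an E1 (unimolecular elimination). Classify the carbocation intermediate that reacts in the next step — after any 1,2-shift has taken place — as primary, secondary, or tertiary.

tertiary

Step 1: Ionisation: the C–Br σ-bond cleaves heterolytically; both bonding electrons depart with Br⁻, leaving a secondary carbocation at the α-carbon.
Step 2: A 1,2-hydride shift from the adjacent sec-butyl carbon moves the positive charge from the secondary centre to an adjacent carbon, generating a more stable tertiary carbocation.
The cation rearranges from secondary to tertiary via a 1,2-hydride shift from the adjacent sec-butyl carbon; the tertiary cation is what reacts next.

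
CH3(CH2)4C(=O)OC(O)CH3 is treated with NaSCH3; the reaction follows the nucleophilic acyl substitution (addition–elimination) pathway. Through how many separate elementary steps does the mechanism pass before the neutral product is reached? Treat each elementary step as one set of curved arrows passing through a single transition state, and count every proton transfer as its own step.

2

Step 1: A lone pair on the S of CH3S⁻ attacks the electrophilic acyl carbon; the π(C=O) electrons move onto oxygen, giving a tetrahedral intermediate.
Step 2: An oxygen lone pair re-forms the C=O π bond as the C–O σ-bond breaks; CH3CO2⁻ is expelled.
Total: 2 elementary steps.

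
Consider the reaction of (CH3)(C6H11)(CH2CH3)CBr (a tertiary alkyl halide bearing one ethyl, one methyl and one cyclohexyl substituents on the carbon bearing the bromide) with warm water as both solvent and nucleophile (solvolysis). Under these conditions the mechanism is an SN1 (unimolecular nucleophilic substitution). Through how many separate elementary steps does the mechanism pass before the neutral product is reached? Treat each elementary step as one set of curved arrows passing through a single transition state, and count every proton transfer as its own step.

Step 1: Rate-determining heterolysis of the C–Br bond gives Br⁻ and a tertiary carbocation.
(No 1,2-shift: no single shift to an adjacent carbon would give a more stable cation.)
Step 2: H2O donates an oxygen lone pair into the empty p orbital of the cation, giving a protonated alcohol (an oxonium ion).
Step 3: Deprotonation of the oxonium oxygen by solvent water yields the neutral alcohol.
Total: 3 elementary steps.

3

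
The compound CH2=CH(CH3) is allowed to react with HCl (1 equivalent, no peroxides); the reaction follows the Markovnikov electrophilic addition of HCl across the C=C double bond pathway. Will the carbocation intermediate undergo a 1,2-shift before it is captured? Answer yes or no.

The first-formed carbocation is secondary.
No single 1,2-shift to an adjacent carbon would produce a more-substituted cation than the one already present, so no rearrangement occurs.

no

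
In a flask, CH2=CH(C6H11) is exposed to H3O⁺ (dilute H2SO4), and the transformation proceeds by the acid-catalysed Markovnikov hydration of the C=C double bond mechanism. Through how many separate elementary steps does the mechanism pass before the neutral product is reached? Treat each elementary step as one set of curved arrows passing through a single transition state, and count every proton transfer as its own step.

4

Step 1: Electrophilic addition begins with the π(C=C) electrons forming a bond to the proton of H3O⁺. Following Markovnikov's rule, the resulting cation is secondary. H2O is released.
Step 2: Carbocation rearrangement: a 1,2-hydride shift from the adjacent cyclohexyl carbon converts the initially-formed secondary cation into the more stable tertiary cation.
Step 3: Water acts as the nucleophile: an oxygen lone pair bonds to the cationic carbon, giving an oxonium-ion intermediate.
Step 4: Proton transfer from the O–H of the oxonium ion to H2O completes the catalytic cycle and yields the alcohol.
Total: 4 elementary steps.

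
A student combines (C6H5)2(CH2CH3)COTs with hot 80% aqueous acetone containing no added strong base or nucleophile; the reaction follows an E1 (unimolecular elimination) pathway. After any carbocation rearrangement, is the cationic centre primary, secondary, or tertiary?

Step 1: Unassisted departure of TsO⁻ (taking the C–O bonding pair) generates a tertiary carbocation.
No single 1,2-shift to an adjacent carbon would give a more-substituted cation, so no rearrangement occurs.

tertiary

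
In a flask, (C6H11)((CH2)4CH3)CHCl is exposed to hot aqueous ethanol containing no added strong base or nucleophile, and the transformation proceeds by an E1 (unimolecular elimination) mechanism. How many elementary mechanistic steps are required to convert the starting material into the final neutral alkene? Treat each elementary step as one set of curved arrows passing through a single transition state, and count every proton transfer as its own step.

Step 1: Unassisted departure of Cl⁻ (taking the C–Cl bonding pair) generates a secondary carbocation.
Step 2: A hydride (H with its bonding pair) migrates from the adjacent cyclohexyl carbon to the cationic centre — a 1,2-hydride shift — upgrading the secondary cation to a tertiary one.
Step 3: Loss of a β-proton to a water (or ethanol) molecule of the solvent: the C–H bonding pair collapses toward the cationic carbon to form the C=C π bond, yielding the alkene.
Total: 3 elementary steps.

3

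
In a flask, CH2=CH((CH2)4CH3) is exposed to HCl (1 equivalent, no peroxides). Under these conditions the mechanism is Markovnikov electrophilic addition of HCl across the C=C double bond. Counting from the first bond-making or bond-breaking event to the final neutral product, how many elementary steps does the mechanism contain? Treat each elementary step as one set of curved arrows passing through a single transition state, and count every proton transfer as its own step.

Step 1: The π electrons of the C=C bond attack a proton of HCl; Markovnikov addition places the new C–H on the less-substituted alkene carbon, so the positive charge ends up on the more-substituted carbon — a secondary carbocation. The H–Cl bond breaks heterolytically, releasing Cl⁻.
(No 1,2-shift: no single shift to an adjacent carbon would give a more stable cation.)
Step 2: Cl⁻ captures the cation: a lone pair on Cl⁻ fills the empty p orbital, producing the alkyl halide product.
Total: 2 elementary steps.

2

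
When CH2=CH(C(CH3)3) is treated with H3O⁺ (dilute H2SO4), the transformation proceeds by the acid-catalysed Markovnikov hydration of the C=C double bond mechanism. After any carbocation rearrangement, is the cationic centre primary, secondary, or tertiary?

tertiary

Step 1: Protonation of the alkene by H3O⁺: the π bond acts as the nucleophile and picks up H⁺, giving the more stable (Markovnikov) secondary carbocation. H2O is released.
Step 2: A methyl group with its bonding pair migrates from the adjacent tert-butyl carbon to the cationic centre — a 1,2-methyl shift — upgrading the secondary cation to a tertiary one.
The cation rearranges from secondary to tertiary via a 1,2-methyl shift from the adjacent tert-butyl carbon; the tertiary cation is what reacts next.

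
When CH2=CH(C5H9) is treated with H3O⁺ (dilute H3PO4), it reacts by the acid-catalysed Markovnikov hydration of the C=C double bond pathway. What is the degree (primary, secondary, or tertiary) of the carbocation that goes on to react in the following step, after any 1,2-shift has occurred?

tertiary

Step 1: The π electrons of the C=C bond attack a proton of H3O⁺; Markovnikov addition places the new C–H on the less-substituted alkene carbon, so the positive charge ends up on the more-substituted carbon — a secondary carbocation. H2O is released.
Step 2: A 1,2-hydride shift from the adjacent cyclopentyl carbon moves the positive charge from the secondary centre to an adjacent carbon, generating a more stable tertiary carbocation.
The cation rearranges from secondary to tertiary via a 1,2-hydride shift from the adjacent cyclopentyl carbon; the tertiary cation is what reacts next.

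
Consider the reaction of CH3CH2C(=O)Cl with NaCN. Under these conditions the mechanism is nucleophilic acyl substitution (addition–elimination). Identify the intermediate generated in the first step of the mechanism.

tetrahedral intermediate

Step 1: A lone pair on the C of CN⁻ attacks the electrophilic acyl carbon; the π(C=O) electrons move onto oxygen, giving a tetrahedral intermediate.
After step 1 the species present is a tetrahedral intermediate.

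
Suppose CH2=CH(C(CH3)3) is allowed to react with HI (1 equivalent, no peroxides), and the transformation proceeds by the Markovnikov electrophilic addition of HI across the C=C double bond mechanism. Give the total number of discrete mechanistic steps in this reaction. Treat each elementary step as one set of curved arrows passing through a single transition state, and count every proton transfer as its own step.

3

Step 1: Electrophilic addition begins with the π(C=C) electrons forming a bond to the proton of HI. Following Markovnikov's rule, the resulting cation is secondary. The H–I bond breaks heterolytically, releasing I⁻.
Step 2: Carbocation rearrangement: a 1,2-methyl shift from the adjacent tert-butyl carbon converts the initially-formed secondary cation into the more stable tertiary cation.
Step 3: Nucleophilic attack by I⁻ on the carbocation completes the addition, giving R–I.
Total: 3 elementary steps.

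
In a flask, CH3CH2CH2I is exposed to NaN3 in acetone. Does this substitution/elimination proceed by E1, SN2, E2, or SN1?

SN2

Conditions: a primary substrate with a strong nucleophile in the polar aprotic solvent acetone.
These conditions are the textbook signature of the SN2 pathway.
An unhindered substrate with a strong nucleophile in a polar aprotic solvent favours one-step backside displacement.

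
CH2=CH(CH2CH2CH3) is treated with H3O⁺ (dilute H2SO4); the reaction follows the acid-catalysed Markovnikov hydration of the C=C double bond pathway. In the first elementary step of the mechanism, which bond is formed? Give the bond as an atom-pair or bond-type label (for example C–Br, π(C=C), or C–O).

Step 1: Protonation of the alkene by H3O⁺: the π bond acts as the nucleophile and picks up H⁺, giving the more stable (Markovnikov) secondary carbocation. H2O is released.
The bond formed in this step is the C–H bond.

C–H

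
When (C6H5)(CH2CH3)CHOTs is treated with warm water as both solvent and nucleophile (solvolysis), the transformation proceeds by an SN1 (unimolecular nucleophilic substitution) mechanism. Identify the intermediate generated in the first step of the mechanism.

secondary carbocation

Step 1: The C–O bond breaks with both electrons going to the tosylate; TsO⁻ leaves and a secondary carbocation remains.
After step 1 the species present is a secondary carbocation.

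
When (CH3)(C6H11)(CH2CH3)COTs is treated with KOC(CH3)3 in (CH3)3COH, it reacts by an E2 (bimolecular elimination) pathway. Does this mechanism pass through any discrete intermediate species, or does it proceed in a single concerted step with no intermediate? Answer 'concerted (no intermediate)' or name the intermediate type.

In one step, (CH3)3CO⁻ pulls off a β-proton, the C–O bond cleaves, and a C=C double bond forms between the α- and β-carbons (E2, anti elimination).
All bond changes occur in one transition state; no discrete intermediate is formed.

concerted (no intermediate)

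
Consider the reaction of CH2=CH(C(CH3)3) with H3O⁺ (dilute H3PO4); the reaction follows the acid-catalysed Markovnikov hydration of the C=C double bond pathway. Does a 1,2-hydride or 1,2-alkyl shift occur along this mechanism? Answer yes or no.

yes

The first-formed carbocation is secondary.
The adjacent tert-butyl carbon has no hydrogen but bears methyl groups; migration of one methyl with its bonding pair (a 1,2-methyl shift) places the charge on a tertiary centre.
Tertiary is more stable than secondary, so the shift occurs.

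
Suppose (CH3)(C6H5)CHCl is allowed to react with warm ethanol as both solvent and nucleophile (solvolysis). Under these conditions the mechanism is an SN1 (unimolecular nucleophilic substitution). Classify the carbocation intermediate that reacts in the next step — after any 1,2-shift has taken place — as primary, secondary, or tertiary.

secondary

Step 1: Rate-determining heterolysis of the C–Cl bond gives Cl⁻ and a secondary carbocation.
No single 1,2-shift to an adjacent carbon would give a more-substituted cation, so no rearrangement occurs.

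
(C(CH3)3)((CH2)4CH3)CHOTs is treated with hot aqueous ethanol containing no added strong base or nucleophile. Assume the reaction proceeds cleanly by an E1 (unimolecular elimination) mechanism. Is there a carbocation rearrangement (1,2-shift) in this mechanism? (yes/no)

yes

The first-formed carbocation is secondary.
The adjacent tert-butyl carbon has no hydrogen but bears methyl groups; migration of one methyl with its bonding pair (a 1,2-methyl shift) places the charge on a tertiary centre.
Tertiary is more stable than secondary, so the shift occurs.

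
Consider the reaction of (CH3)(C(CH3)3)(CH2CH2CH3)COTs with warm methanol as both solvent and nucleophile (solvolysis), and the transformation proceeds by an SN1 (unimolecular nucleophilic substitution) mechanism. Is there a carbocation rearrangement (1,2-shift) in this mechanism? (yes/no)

no

The first-formed carbocation is tertiary.
No single 1,2-shift to an adjacent carbon would produce a more-substituted cation than the one already present, so no rearrangement occurs.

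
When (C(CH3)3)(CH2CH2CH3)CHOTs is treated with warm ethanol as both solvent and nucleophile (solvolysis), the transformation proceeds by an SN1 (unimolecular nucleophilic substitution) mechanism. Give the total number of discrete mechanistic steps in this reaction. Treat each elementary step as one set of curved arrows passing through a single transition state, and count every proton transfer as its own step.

4

Step 1: Ionisation: the C–O σ-bond cleaves heterolytically; both bonding electrons depart with TsO⁻, leaving a secondary carbocation at the α-carbon.
Step 2: Carbocation rearrangement: a 1,2-methyl shift from the adjacent tert-butyl carbon converts the initially-formed secondary cation into the more stable tertiary cation.
Step 3: Nucleophilic capture: the oxygen of CH3CH2OH bonds to the cationic carbon, producing an oxonium-ion intermediate.
Step 4: A second solvent molecule removes the proton on oxygen, giving the neutral ether product.
Total: 4 elementary steps.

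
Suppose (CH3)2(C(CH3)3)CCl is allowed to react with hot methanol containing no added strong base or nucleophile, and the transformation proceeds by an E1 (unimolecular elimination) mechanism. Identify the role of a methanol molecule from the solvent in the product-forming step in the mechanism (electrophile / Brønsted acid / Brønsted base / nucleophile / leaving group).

Step 2: A methanol molecule (solvent) deprotonates a β-carbon; as the C–H bond breaks, those electrons form the new alkene π bond.
A methanol molecule from the solvent in the product-forming step accepts a proton in a proton-transfer step — a Brønsted base.

Brønsted base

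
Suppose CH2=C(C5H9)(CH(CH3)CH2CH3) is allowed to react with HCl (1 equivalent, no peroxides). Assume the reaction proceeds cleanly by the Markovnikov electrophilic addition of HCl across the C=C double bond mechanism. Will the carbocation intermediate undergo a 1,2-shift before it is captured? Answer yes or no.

The first-formed carbocation is tertiary.
No single 1,2-shift to an adjacent carbon would produce a more-substituted cation than the one already present, so no rearrangement occurs.

no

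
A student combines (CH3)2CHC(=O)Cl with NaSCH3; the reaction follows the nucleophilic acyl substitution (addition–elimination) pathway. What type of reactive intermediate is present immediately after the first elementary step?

tetrahedral intermediate

Step 1: A lone pair on the S of CH3S⁻ attacks the electrophilic acyl carbon; the π(C=O) electrons move onto oxygen, giving a tetrahedral intermediate.
After step 1 the species present is a tetrahedral intermediate.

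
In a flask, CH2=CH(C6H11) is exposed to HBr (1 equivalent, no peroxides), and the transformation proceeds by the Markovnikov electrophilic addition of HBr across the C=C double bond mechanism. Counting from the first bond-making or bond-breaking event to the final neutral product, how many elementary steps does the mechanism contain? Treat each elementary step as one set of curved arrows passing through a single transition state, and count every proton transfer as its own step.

3

Step 1: The π electrons of the C=C bond attack a proton of HBr; Markovnikov addition places the new C–H on the less-substituted alkene carbon, so the positive charge ends up on the more-substituted carbon — a secondary carbocation. The H–Br bond breaks heterolytically, releasing Br⁻.
Step 2: Carbocation rearrangement: a 1,2-hydride shift from the adjacent cyclohexyl carbon converts the initially-formed secondary cation into the more stable tertiary cation.
Step 3: The Br⁻ anion donates a lone pair to the carbocation, forming the new C–Br σ-bond and giving the neutral alkyl halide.
Total: 3 elementary steps.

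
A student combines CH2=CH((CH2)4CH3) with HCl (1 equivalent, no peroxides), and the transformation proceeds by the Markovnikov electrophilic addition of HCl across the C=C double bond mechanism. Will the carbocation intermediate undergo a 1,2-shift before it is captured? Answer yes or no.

The first-formed carbocation is secondary.
No single 1,2-shift to an adjacent carbon would produce a more-substituted cation than the one already present, so no rearrangement occurs.

no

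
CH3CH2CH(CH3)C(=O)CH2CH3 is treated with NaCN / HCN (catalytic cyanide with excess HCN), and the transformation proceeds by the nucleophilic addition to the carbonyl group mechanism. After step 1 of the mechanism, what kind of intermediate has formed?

tetrahedral alkoxide intermediate

Step 1: CN⁻ attacks the sp² carbonyl carbon; the C=O π bond breaks and the electrons end up as a lone pair on the alkoxide oxygen of the tetrahedral intermediate.
After step 1 the species present is a tetrahedral alkoxide intermediate.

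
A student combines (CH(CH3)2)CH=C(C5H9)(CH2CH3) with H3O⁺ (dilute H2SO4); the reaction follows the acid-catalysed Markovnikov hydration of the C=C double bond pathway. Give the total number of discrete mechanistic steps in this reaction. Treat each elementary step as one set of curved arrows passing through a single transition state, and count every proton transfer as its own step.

3

Step 1: Electrophilic addition begins with the π(C=C) electrons forming a bond to the proton of H3O⁺. Following Markovnikov's rule, the resulting cation is tertiary. H2O is released.
(No 1,2-shift: no single shift to an adjacent carbon would give a more stable cation.)
Step 2: Water acts as the nucleophile: an oxygen lone pair bonds to the cationic carbon, giving an oxonium-ion intermediate.
Step 3: Proton transfer from the O–H of the oxonium ion to H2O completes the catalytic cycle and yields the alcohol.
Total: 3 elementary steps.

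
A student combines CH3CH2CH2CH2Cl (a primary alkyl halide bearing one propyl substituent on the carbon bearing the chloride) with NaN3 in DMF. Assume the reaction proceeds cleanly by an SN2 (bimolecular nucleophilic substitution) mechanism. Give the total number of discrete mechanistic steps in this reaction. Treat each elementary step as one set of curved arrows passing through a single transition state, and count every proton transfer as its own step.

1

Step 1: N3⁻ attacks the back face of the α-carbon while Cl⁻ departs with the C–Cl bonding pair — a single concerted displacement through a pentacoordinate transition state.
Total: 1 elementary step.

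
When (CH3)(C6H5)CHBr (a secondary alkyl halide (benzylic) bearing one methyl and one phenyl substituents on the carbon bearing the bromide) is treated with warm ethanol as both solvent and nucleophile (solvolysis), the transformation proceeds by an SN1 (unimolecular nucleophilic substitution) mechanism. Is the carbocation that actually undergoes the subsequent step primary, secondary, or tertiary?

Step 1: Ionisation: the C–Br σ-bond cleaves heterolytically; both bonding electrons depart with Br⁻, leaving a secondary carbocation at the α-carbon.
No single 1,2-shift to an adjacent carbon would give a more-substituted cation, so no rearrangement occurs.

secondary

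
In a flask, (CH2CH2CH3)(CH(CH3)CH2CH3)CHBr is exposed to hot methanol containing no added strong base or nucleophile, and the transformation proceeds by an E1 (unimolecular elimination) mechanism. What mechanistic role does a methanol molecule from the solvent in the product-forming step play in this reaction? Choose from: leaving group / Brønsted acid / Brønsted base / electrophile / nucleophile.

Brønsted base

Step 3: A methanol molecule (solvent) deprotonates a β-carbon; as the C–H bond breaks, those electrons form the new alkene π bond.
A methanol molecule from the solvent in the product-forming step accepts a proton in a proton-transfer step — a Brønsted base.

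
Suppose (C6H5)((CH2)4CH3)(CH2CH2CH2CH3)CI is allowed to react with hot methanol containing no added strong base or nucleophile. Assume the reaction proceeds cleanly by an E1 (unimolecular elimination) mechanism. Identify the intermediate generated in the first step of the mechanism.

Step 1: The C–I bond breaks with both electrons going to the iodide; I⁻ leaves and a tertiary carbocation remains.
After step 1 the species present is a tertiary carbocation.

tertiary carbocation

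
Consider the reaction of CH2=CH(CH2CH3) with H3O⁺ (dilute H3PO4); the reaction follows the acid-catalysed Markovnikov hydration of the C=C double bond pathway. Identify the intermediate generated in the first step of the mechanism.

secondary carbocation

Step 1: Electrophilic addition begins with the π(C=C) electrons forming a bond to the proton of H3O⁺. Following Markovnikov's rule, the resulting cation is secondary. H2O is released.
After step 1 the species present is a secondary carbocation.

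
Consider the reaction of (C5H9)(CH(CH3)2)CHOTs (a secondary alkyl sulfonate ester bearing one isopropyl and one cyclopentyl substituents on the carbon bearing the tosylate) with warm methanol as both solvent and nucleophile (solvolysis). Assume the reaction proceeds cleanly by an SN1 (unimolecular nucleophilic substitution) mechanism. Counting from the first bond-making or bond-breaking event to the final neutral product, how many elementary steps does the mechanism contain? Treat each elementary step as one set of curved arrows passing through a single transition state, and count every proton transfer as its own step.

4

Step 1: Rate-determining heterolysis of the C–O bond gives TsO⁻ and a secondary carbocation.
Step 2: A hydride (H with its bonding pair) migrates from the adjacent isopropyl carbon to the cationic centre — a 1,2-hydride shift — upgrading the secondary cation to a tertiary one.
Step 3: A lone pair on the oxygen of CH3OH attacks the carbocation, forming a new C–O σ-bond and an oxonium ion.
Step 4: A second solvent molecule removes the proton on oxygen, giving the neutral ether product.
Total: 4 elementary steps.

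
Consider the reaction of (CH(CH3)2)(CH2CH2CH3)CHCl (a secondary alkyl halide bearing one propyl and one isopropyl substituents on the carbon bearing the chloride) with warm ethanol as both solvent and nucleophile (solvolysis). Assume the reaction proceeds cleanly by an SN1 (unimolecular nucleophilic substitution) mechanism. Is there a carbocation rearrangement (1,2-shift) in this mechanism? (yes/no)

The first-formed carbocation is secondary.
The adjacent isopropyl carbon already bears 2 other carbon substituents and has a hydrogen to migrate; after a 1,2-hydride shift from that carbon the positive charge sits on a tertiary centre.
Tertiary is more stable than secondary, so the shift occurs.

yes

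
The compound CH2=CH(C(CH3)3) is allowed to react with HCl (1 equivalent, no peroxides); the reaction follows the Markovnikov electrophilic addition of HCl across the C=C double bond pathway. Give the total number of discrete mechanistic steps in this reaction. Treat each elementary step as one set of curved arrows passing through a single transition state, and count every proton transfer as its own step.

3

Step 1: The π electrons of the C=C bond attack a proton of HCl; Markovnikov addition places the new C–H on the less-substituted alkene carbon, so the positive charge ends up on the more-substituted carbon — a secondary carbocation. The H–Cl bond breaks heterolytically, releasing Cl⁻.
Step 2: A 1,2-methyl shift from the adjacent tert-butyl carbon moves the positive charge from the secondary centre to an adjacent carbon, generating a more stable tertiary carbocation.
Step 3: The Cl⁻ anion donates a lone pair to the carbocation, forming the new C–Cl σ-bond and giving the neutral alkyl halide.
Total: 3 elementary steps.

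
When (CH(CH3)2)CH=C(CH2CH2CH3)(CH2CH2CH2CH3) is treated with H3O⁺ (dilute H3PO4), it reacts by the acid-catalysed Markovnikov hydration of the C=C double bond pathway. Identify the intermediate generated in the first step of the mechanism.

Step 1: The π electrons of the C=C bond attack a proton of H3O⁺; Markovnikov addition places the new C–H on the less-substituted alkene carbon, so the positive charge ends up on the more-substituted carbon — a tertiary carbocation. H2O is released.
After step 1 the species present is a tertiary carbocation.

tertiary carbocation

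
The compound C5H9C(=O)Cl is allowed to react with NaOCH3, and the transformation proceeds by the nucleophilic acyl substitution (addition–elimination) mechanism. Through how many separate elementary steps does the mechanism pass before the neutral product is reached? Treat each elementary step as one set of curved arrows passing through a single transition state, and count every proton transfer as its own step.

Step 1: Nucleophilic addition of CH3O⁻ to the acyl carbon breaks the π(C=O) bond and yields a tetrahedral, anionic intermediate.
Step 2: Elimination step: re-formation of the carbonyl π bond drives out Cl⁻, giving the new acyl compound.
Total: 2 elementary steps.

2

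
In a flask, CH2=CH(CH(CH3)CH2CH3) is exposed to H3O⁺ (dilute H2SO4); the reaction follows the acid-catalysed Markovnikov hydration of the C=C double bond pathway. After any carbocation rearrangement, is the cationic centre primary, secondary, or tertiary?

Step 1: Electrophilic addition begins with the π(C=C) electrons forming a bond to the proton of H3O⁺. Following Markovnikov's rule, the resulting cation is secondary. H2O is released.
Step 2: A 1,2-hydride shift from the adjacent sec-butyl carbon moves the positive charge from the secondary centre to an adjacent carbon, generating a more stable tertiary carbocation.
The cation rearranges from secondary to tertiary via a 1,2-hydride shift from the adjacent sec-butyl carbon; the tertiary cation is what reacts next.

tertiary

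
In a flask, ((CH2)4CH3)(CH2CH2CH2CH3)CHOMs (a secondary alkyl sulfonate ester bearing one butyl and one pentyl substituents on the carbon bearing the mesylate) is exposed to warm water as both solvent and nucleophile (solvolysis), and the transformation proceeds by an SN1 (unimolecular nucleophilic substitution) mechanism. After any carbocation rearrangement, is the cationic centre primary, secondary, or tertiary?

secondary

Step 1: Ionisation: the C–O σ-bond cleaves heterolytically; both bonding electrons depart with MsO⁻, leaving a secondary carbocation at the α-carbon.
No single 1,2-shift to an adjacent carbon would give a more-substituted cation, so no rearrangement occurs.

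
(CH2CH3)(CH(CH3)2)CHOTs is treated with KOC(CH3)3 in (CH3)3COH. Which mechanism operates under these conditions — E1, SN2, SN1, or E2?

Conditions: a strong/bulky base with a secondary substrate bearing a β-hydrogen.
These conditions are the textbook signature of the E2 pathway.
A strong (often hindered) base removes a β-H in concert with loss of the leaving group — bimolecular elimination.

E2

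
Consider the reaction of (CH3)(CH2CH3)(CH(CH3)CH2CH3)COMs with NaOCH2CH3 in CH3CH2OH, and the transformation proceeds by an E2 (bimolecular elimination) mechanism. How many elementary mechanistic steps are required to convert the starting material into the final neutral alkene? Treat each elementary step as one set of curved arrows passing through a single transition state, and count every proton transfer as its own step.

Step 1: Concerted anti-periplanar elimination: CH3CH2O⁻ abstracts a β-H while MsO⁻ leaves, and the C–H electrons become the new C=C π bond — all in a single transition state.
Total: 1 elementary step.

1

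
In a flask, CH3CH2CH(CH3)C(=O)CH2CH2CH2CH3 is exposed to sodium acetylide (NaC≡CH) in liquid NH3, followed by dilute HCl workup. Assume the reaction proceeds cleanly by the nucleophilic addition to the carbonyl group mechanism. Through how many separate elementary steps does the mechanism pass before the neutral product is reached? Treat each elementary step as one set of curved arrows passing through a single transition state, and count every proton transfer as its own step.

Step 1: A lone pair / filled orbital on HC≡C⁻ attacks the electrophilic carbonyl carbon; the π(C=O) electrons shift onto oxygen, producing a tetrahedral alkoxide intermediate.
Step 2: On dilute HCl workup the alkoxide oxygen is protonated, giving a propargyl alcohol.
Total: 2 elementary steps.

2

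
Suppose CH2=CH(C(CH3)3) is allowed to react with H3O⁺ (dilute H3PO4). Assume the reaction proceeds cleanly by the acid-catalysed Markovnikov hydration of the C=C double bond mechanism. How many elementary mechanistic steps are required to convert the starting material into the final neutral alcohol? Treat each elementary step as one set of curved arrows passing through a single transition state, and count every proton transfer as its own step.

4

Step 1: Protonation of the alkene by H3O⁺: the π bond acts as the nucleophile and picks up H⁺, giving the more stable (Markovnikov) secondary carbocation. H2O is released.
Step 2: A methyl group with its bonding pair migrates from the adjacent tert-butyl carbon to the cationic centre — a 1,2-methyl shift — upgrading the secondary cation to a tertiary one.
Step 3: Nucleophilic capture of the cation by H2O produces the protonated alcohol (an oxonium ion).
Step 4: Deprotonation of the oxonium ion by a water molecule delivers the neutral alcohol and regenerates the acid catalyst.
Total: 4 elementary steps.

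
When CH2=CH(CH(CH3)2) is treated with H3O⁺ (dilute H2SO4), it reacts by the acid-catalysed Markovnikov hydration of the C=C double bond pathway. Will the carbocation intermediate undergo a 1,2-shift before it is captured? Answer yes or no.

The first-formed carbocation is secondary.
The adjacent isopropyl carbon already bears 2 other carbon substituents and has a hydrogen to migrate; after a 1,2-hydride shift from that carbon the positive charge sits on a tertiary centre.
Tertiary is more stable than secondary, so the shift occurs.

yes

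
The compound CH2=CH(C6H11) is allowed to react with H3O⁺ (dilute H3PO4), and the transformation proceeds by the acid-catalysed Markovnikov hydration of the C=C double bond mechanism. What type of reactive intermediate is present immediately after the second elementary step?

tertiary carbocation

Step 1: The π electrons of the C=C bond attack a proton of H3O⁺; Markovnikov addition places the new C–H on the less-substituted alkene carbon, so the positive charge ends up on the more-substituted carbon — a secondary carbocation. H2O is released.
Step 2: A 1,2-hydride shift from the adjacent cyclohexyl carbon moves the positive charge from the secondary centre to an adjacent carbon, generating a more stable tertiary carbocation.
After step 2 the species present is a tertiary carbocation.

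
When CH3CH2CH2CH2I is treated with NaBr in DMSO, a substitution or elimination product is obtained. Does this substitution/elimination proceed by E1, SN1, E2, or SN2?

Conditions: a primary substrate with a strong nucleophile in the polar aprotic solvent DMSO.
These conditions are the textbook signature of the SN2 pathway.
An unhindered substrate with a strong nucleophile in a polar aprotic solvent favours one-step backside displacement.

SN2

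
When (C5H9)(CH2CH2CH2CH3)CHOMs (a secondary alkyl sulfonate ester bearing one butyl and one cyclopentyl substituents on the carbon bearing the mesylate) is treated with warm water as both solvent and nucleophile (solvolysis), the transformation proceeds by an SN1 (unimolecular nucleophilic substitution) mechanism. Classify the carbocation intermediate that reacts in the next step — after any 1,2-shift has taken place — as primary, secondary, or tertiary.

Step 1: The C–O bond breaks with both electrons going to the mesylate; MsO⁻ leaves and a secondary carbocation remains.
Step 2: A hydride (H with its bonding pair) migrates from the adjacent cyclopentyl carbon to the cationic centre — a 1,2-hydride shift — upgrading the secondary cation to a tertiary one.
The cation rearranges from secondary to tertiary via a 1,2-hydride shift from the adjacent cyclopentyl carbon; the tertiary cation is what reacts next.

tertiary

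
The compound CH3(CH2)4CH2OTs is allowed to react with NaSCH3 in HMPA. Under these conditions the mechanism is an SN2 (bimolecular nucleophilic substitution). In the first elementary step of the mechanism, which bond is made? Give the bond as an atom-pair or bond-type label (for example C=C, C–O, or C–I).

Step 1: Backside attack by CH3S⁻ on the carbon bearing the tosylate: the new C–S bond forms as the C–O bond breaks, with Walden inversion at carbon.
The bond formed in this step is the C–S bond.

C–S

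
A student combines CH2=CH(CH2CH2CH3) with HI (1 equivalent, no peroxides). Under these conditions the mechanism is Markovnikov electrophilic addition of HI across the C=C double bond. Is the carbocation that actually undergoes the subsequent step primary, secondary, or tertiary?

Step 1: The π electrons of the C=C bond attack a proton of HI; Markovnikov addition places the new C–H on the less-substituted alkene carbon, so the positive charge ends up on the more-substituted carbon — a secondary carbocation. The H–I bond breaks heterolytically, releasing I⁻.
No single 1,2-shift to an adjacent carbon would give a more-substituted cation, so no rearrangement occurs.

secondary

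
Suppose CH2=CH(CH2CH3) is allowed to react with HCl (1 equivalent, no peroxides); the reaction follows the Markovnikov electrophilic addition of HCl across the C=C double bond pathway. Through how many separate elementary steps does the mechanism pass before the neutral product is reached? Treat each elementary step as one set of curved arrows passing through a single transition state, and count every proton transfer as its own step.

Step 1: Electrophilic addition begins with the π(C=C) electrons forming a bond to the proton of HCl. Following Markovnikov's rule, the resulting cation is secondary. The H–Cl bond breaks heterolytically, releasing Cl⁻.
(No 1,2-shift: no single shift to an adjacent carbon would give a more stable cation.)
Step 2: Nucleophilic attack by Cl⁻ on the carbocation completes the addition, giving R–Cl.
Total: 2 elementary steps.

2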